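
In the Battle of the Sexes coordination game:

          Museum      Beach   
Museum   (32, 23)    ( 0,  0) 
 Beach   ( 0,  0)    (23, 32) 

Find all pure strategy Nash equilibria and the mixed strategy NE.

Pure NE: (Museum, Museum) and (Beach, Beach); Mixed NE: p = 0.5818, q = 0.4182

Work:
Check pure NE:
(Museum, Museum): (32, 23) - no unilateral deviation beneficial
(Beach, Beach): (23, 32) - no unilateral deviation beneficial
Mixed NE: P1 plays Museum with p = 0.5818, P2 plays Museum with q = 0.4182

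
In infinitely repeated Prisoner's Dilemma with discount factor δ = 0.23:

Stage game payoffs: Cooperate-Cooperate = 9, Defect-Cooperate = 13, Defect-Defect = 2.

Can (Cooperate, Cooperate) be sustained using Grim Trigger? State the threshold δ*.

δ* = 0.3636; since δ = 0.23 < 0.3636, cooperation cannot be sustained

Work:
For Grim Trigger:
Cooperate forever: 9/(1-δ)
Defect then punished: 13 + 2·δ/(1-δ)
Need: 9/(1-δ) ≥ 13 + 2·δ/(1-δ)
Solving: δ ≥ (T-R)/(T-P) = (13-9)/(13-2) = 0.3636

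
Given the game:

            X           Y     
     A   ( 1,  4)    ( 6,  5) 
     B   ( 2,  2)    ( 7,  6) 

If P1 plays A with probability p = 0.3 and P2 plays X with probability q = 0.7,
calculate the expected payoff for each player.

E[P1] = 3.2, E[P2] = 3.53

Work:
E[P1] = p·q·π₁(A,X) + p·(1-q)·π₁(A,Y) + (1-p)·q·π₁(B,X) + (1-p)·(1-q)·π₁(B,Y)
= 0.3·0.7·1 + 0.3·0.3·6 + 0.7·0.7·2 + 0.7·0.3·7
= 3.2

E[P2] = 3.53 (similar calculation)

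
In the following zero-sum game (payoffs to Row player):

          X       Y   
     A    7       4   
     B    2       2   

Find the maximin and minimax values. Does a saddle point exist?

Maximin = 4, Minimax = 4, Saddle: True

Work:
Row minimums: [4, 2] → maximin = 4
Column maximums: [7, 4] → minimax = 4
Saddle point exists! Game value = 4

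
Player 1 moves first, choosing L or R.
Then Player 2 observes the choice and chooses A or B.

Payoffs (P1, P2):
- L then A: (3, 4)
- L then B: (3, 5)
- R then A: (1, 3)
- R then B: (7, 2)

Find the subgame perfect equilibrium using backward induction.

P1 plays L, P2 plays B after L and A after R; Payoff (3, 5)

Work:
Backward induction:
After L: P2 chooses B → P1 gets 3
After R: P2 chooses A → P1 gets 1
P1 chooses L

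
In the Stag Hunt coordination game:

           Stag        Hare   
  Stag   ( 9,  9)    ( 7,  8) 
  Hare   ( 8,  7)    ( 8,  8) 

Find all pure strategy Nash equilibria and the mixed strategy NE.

Pure NE: (Stag, Stag) and (Hare, Hare); Mixed NE: p = 0.5, q = 0.5

Work:
Check pure NE:
(Stag, Stag): (9, 9) - no unilateral deviation beneficial
(Hare, Hare): (8, 8) - no unilateral deviation beneficial
Mixed NE: P1 plays Stag with p = 0.5, P2 plays Stag with q = 0.5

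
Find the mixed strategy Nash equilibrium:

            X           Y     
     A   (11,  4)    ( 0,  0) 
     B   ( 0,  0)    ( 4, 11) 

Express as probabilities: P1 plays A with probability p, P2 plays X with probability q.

p = 0.7333, q = 0.2667

Work:
Find probabilities that make opponent indifferent:
P2 chooses q to make P1 indifferent between A and B
P1 chooses p to make P2 indifferent between X and Y
Mixed NE: P1 plays (A: 0.7333, B: 0.2667), P2 plays (X: 0.2667, Y: 0.7333)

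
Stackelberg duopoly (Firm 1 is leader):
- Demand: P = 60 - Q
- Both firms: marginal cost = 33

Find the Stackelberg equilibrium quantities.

q₁* (leader) = 13.5, q₂* (follower) = 6.75

Work:
Follower's reaction: q₂ = (a - c - q₁)/2
Leader substitutes: π₁ = q₁·(a - q₁ - (a-c-q₁)/2 - c)
FOC: q₁* = (60 - 33)/2 = 13.50
Then: q₂* = (60 - 33 - 13.5)/2 = 6.75
Leader has first-mover advantage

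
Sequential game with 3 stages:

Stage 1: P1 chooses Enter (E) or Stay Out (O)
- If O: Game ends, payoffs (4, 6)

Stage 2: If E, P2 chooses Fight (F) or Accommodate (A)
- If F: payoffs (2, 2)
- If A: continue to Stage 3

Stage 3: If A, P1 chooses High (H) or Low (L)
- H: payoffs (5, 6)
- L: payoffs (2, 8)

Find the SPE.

SPE: (E, A, H); Outcome (5, 6)

Work:
Stage 3: P1 chooses H (5 vs 2)
Stage 2: P2: F->2, A->6 (anticipating H). Choose A
Stage 1: P1: O->4, E->5 (anticipating A, H). Choose E
SPE path: E -> A -> H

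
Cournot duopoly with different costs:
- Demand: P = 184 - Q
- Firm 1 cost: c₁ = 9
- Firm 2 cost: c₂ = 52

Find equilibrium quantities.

q₁* = 72.67, q₂* = 29.67

Work:
Reaction: q₁ = (184 - 9 - q₂)/2
Reaction: q₂ = (184 - 52 - q₁)/2
Solve simultaneously:
q₁* = (184 - 2×9 + 52)/3 = 72.67
q₂* = (184 - 2×52 + 9)/3 = 29.67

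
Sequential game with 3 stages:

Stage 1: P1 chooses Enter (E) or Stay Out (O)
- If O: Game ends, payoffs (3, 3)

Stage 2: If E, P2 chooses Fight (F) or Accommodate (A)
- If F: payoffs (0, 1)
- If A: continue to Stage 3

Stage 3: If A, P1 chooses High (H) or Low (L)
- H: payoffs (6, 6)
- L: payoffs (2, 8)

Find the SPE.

SPE: (E, A, H); Outcome (6, 6)

Work:
Stage 3: P1 chooses H (6 vs 2)
Stage 2: P2: F->1, A->6 (anticipating H). Choose A
Stage 1: P1: O->3, E->6 (anticipating A, H). Choose E
SPE path: E -> A -> H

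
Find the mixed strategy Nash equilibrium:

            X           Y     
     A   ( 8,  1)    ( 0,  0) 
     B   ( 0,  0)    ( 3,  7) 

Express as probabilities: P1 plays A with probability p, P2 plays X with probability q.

p = 0.875, q = 0.2727

Work:
Find probabilities that make opponent indifferent:
P2 chooses q to make P1 indifferent between A and B
P1 chooses p to make P2 indifferent between X and Y
Mixed NE: P1 plays (A: 0.875, B: 0.125), P2 plays (X: 0.2727, Y: 0.7273)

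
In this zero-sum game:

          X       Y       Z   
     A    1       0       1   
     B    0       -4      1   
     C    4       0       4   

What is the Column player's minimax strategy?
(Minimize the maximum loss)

Column should play Y, value = 0

Work:
Column player minimizes Row's maximum payoff:
Column X: max payoff to Row = 4
Column Y: max payoff to Row = 0
Column Z: max payoff to Row = 4
Minimum is 0, achieved by column Y.
Minimax strategy: Y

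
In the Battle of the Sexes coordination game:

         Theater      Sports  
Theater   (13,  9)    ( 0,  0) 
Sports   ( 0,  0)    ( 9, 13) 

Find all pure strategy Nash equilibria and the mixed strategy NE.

Pure NE: (Theater, Theater) and (Sports, Sports); Mixed NE: p = 0.5909, q = 0.4091

Work:
Check pure NE:
(Theater, Theater): (13, 9) - no unilateral deviation beneficial
(Sports, Sports): (9, 13) - no unilateral deviation beneficial
Mixed NE: P1 plays Theater with p = 0.5909, P2 plays Theater with q = 0.4091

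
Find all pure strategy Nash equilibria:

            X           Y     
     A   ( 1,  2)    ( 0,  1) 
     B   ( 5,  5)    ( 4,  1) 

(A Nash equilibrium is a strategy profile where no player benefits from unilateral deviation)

Nash equilibrium: (B, X)

Work:
Best responses:
  P1 vs X: payoffs [1, 5] → best response B (payoff 5)
  P1 vs Y: payoffs [0, 4] → best response B (payoff 4)
  P2 vs A: payoffs [2, 1] → best response X (payoff 2)
  P2 vs B: payoffs [5, 1] → best response X (payoff 5)
Mutual best responses: (B,X) → Nash equilibria.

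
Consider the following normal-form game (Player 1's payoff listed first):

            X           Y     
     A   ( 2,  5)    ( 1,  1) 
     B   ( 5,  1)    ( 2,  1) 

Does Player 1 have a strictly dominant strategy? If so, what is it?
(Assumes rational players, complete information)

Yes, Player 1's strictly dominant strategy is B

Work:
A strategy strictly dominates another if it gives a strictly higher payoff against every opponent action. Compare each pair of P1's strategies column-by-column:
  A vs B: [2 vs 5, 1 vs 2] → A does not strictly dominate B (column X: 2 ≤ 5)
  B vs A: [5 vs 2, 2 vs 1] → B strictly dominates A
B strictly dominates every other strategy → strictly dominant.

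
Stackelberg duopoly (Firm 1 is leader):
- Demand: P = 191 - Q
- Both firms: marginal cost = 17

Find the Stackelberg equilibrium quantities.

q₁* (leader) = 87.0, q₂* (follower) = 43.5

Work:
Follower's reaction: q₂ = (a - c - q₁)/2
Leader substitutes: π₁ = q₁·(a - q₁ - (a-c-q₁)/2 - c)
FOC: q₁* = (191 - 17)/2 = 87.00
Then: q₂* = (191 - 17 - 87.0)/2 = 43.50
Leader has first-mover advantage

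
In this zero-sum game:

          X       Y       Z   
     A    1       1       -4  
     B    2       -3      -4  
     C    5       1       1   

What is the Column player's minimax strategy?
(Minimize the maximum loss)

Column should play Y or Z (all achieve the minimum), value = 1

Work:
Column player minimizes Row's maximum payoff:
Column X: max payoff to Row = 5
Column Y: max payoff to Row = 1
Column Z: max payoff to Row = 1
Minimum is 1, achieved by columns Y, Z (tied).
Each of Y or Z is a minimax strategy.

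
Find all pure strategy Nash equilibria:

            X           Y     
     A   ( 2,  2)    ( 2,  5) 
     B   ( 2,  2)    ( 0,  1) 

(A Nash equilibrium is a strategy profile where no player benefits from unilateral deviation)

Nash equilibrium: (A, Y), (B, X)

Work:
Best responses:
  P1 vs X: payoffs [2, 2] → best response A/B (payoff 2)
  P1 vs Y: payoffs [2, 0] → best response A (payoff 2)
  P2 vs A: payoffs [2, 5] → best response Y (payoff 5)
  P2 vs B: payoffs [2, 1] → best response X (payoff 2)
Mutual best responses: (A,Y), (B,X) → Nash equilibria.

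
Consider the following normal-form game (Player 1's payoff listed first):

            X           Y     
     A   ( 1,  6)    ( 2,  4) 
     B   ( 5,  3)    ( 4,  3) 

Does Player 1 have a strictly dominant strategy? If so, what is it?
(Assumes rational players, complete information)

Yes, Player 1's strictly dominant strategy is B

Work:
A strategy strictly dominates another if it gives a strictly higher payoff against every opponent action. Compare each pair of P1's strategies column-by-column:
  A vs B: [1 vs 5, 2 vs 4] → A does not strictly dominate B (column X: 1 ≤ 5)
  B vs A: [5 vs 1, 4 vs 2] → B strictly dominates A
B strictly dominates every other strategy → strictly dominant.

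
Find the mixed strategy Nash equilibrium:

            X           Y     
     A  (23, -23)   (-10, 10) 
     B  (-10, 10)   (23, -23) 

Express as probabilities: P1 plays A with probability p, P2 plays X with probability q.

p = 0.5, q = 0.5

Work:
Find probabilities that make opponent indifferent:
P2 chooses q to make P1 indifferent between A and B
P1 chooses p to make P2 indifferent between X and Y
Mixed NE: P1 plays (A: 0.5, B: 0.5), P2 plays (X: 0.5, Y: 0.5)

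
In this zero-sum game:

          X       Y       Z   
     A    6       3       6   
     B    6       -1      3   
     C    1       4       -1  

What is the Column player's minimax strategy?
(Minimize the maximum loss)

Column should play Y, value = 4

Work:
Column player minimizes Row's maximum payoff:
Column X: max payoff to Row = 6
Column Y: max payoff to Row = 4
Column Z: max payoff to Row = 6
Minimum is 4, achieved by column Y.
Minimax strategy: Y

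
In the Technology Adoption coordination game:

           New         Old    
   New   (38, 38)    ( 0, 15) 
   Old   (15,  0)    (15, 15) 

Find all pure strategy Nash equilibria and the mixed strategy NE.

Pure NE: (New, New) and (Old, Old); Mixed NE: p = 0.3947, q = 0.3947

Work:
Check pure NE:
(New, New): (38, 38) - no unilateral deviation beneficial
(Old, Old): (15, 15) - no unilateral deviation beneficial
Mixed NE: P1 plays New with p = 0.3947, P2 plays New with q = 0.3947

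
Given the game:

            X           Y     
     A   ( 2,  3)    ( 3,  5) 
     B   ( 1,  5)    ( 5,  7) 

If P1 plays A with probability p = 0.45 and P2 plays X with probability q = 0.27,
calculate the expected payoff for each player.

E[P1] = 3.3845, E[P2] = 5.56

Work:
E[P1] = p·q·π₁(A,X) + p·(1-q)·π₁(A,Y) + (1-p)·q·π₁(B,X) + (1-p)·(1-q)·π₁(B,Y)
= 0.45·0.27·2 + 0.45·0.73·3 + 0.55·0.27·1 + 0.55·0.73·5
= 3.3845

E[P2] = 5.56 (similar calculation)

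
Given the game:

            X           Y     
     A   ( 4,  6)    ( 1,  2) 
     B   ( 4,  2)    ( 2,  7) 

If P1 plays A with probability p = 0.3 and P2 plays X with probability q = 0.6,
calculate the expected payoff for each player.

E[P1] = 3.08, E[P2] = 4.12

Work:
E[P1] = p·q·π₁(A,X) + p·(1-q)·π₁(A,Y) + (1-p)·q·π₁(B,X) + (1-p)·(1-q)·π₁(B,Y)
= 0.3·0.6·4 + 0.3·0.4·1 + 0.7·0.6·4 + 0.7·0.4·2
= 3.08

E[P2] = 4.12 (similar calculation)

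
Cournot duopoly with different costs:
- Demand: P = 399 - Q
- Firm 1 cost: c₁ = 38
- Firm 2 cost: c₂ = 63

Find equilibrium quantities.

q₁* = 128.67, q₂* = 103.67

Work:
Reaction: q₁ = (399 - 38 - q₂)/2
Reaction: q₂ = (399 - 63 - q₁)/2
Solve simultaneously:
q₁* = (399 - 2×38 + 63)/3 = 128.67
q₂* = (399 - 2×63 + 38)/3 = 103.67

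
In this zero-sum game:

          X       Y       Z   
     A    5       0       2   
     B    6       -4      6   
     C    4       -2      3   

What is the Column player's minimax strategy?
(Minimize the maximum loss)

Column should play Y, value = 0

Work:
Column player minimizes Row's maximum payoff:
Column X: max payoff to Row = 6
Column Y: max payoff to Row = 0
Column Z: max payoff to Row = 6
Minimum is 0, achieved by column Y.
Minimax strategy: Y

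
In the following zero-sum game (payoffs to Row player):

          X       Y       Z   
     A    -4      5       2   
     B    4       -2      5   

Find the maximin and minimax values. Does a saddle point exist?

Maximin = -2, Minimax = 4, Saddle: False

Work:
Row minimums: [-4, -2] → maximin = -2
Column maximums: [4, 5, 5] → minimax = 4
No saddle point (maximin ≠ minimax). Mixed strategy needed.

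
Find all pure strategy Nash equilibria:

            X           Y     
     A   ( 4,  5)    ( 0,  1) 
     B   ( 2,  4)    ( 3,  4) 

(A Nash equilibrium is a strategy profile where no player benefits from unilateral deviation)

Nash equilibrium: (A, X), (B, Y)

Work:
Best responses:
  P1 vs X: payoffs [4, 2] → best response A (payoff 4)
  P1 vs Y: payoffs [0, 3] → best response B (payoff 3)
  P2 vs A: payoffs [5, 1] → best response X (payoff 5)
  P2 vs B: payoffs [4, 4] → best response X/Y (payoff 4)
Mutual best responses: (A,X), (B,Y) → Nash equilibria.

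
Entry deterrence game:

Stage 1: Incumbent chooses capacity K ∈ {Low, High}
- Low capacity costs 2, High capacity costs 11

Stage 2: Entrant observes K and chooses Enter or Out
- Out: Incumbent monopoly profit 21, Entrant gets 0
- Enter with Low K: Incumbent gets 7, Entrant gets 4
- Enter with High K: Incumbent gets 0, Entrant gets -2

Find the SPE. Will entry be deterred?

SPE: (High, Enter|Low, Out|High); Entry deterred. Incumbent net profit = 10

Work:
After Low K: Entrant enters (4 > 0)
After High K: Entrant stays out (-2 < 0)
Incumbent: Low → 7−2=5, High → 21−11=10
Incumbent chooses High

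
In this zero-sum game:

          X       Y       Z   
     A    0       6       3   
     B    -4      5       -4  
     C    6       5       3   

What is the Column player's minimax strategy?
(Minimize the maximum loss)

Column should play Z, value = 3

Work:
Column player minimizes Row's maximum payoff:
Column X: max payoff to Row = 6
Column Y: max payoff to Row = 6
Column Z: max payoff to Row = 3
Minimum is 3, achieved by column Z.
Minimax strategy: Z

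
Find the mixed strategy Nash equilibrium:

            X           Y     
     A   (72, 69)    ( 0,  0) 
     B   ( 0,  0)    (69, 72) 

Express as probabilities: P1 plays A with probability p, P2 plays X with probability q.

p = 0.5106, q = 0.4894

Work:
Find probabilities that make opponent indifferent:
P2 chooses q to make P1 indifferent between A and B
P1 chooses p to make P2 indifferent between X and Y
Mixed NE: P1 plays (A: 0.5106, B: 0.4894), P2 plays (X: 0.4894, Y: 0.5106)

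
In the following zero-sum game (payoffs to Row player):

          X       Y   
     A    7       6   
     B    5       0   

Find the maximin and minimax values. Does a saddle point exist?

Maximin = 6, Minimax = 6, Saddle: True

Work:
Row minimums: [6, 0] → maximin = 6
Column maximums: [7, 6] → minimax = 6
Saddle point exists! Game value = 6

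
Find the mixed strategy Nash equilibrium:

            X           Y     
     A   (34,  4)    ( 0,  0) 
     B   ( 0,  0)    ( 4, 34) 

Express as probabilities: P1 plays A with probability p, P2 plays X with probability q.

p = 0.8947, q = 0.1053

Work:
Find probabilities that make opponent indifferent:
P2 chooses q to make P1 indifferent between A and B
P1 chooses p to make P2 indifferent between X and Y
Mixed NE: P1 plays (A: 0.8947, B: 0.1053), P2 plays (X: 0.1053, Y: 0.8947)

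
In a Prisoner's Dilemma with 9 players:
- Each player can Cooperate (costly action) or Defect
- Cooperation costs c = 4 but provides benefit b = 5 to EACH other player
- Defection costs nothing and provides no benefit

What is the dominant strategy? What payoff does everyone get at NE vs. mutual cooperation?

Dominant: Defect; NE payoff = 0; Coop payoff = 36

Work:
Defect dominates (saves cost c = 4, benefit to others is external)
NE: All defect → everyone gets 0
If all cooperate: each receives (8)×5 - 4 = 36
Social dilemma: 36 > 0 but NE gives 0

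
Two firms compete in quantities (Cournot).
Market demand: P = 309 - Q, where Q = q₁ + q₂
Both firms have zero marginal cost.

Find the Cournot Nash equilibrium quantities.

q₁* = q₂* = 103.0; P* = 103.0

Work:
Profit: π_i = P·q_i = (a - q_i - q_j)·q_i
FOC: ∂π_i/∂q_i = a - 2q_i - q_j = 0
Reaction function: q_i = (309 - q_j)/2
Symmetry: q* = 309/3 = 103.0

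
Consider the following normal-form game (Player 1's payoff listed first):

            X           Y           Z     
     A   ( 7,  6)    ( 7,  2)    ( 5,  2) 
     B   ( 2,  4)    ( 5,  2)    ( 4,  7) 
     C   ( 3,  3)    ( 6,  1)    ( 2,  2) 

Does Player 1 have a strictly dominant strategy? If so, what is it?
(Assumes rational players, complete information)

Yes, Player 1's strictly dominant strategy is A

Work:
A strategy strictly dominates another if it gives a strictly higher payoff against every opponent action. Compare each pair of P1's strategies column-by-column:
  A vs B: [7 vs 2, 7 vs 5, 5 vs 4] → A strictly dominates B
  A vs C: [7 vs 3, 7 vs 6, 5 vs 2] → A strictly dominates C
  B vs A: [2 vs 7, 5 vs 7, 4 vs 5] → B does not strictly dominate A (column X: 2 ≤ 7)
  B vs C: [2 vs 3, 5 vs 6, 4 vs 2] → B does not strictly dominate C (column X: 2 ≤ 3)
  C vs A: [3 vs 7, 6 vs 7, 2 vs 5] → C does not strictly dominate A (column X: 3 ≤ 7)
  C vs B: [3 vs 2, 6 vs 5, 2 vs 4] → C does not strictly dominate B (column Z: 2 ≤ 4)
A strictly dominates every other strategy → strictly dominant.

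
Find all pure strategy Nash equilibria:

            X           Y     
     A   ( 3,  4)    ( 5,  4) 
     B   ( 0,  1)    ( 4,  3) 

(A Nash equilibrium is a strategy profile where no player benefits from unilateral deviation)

Nash equilibrium: (A, X), (A, Y)

Work:
Best responses:
  P1 vs X: payoffs [3, 0] → best response A (payoff 3)
  P1 vs Y: payoffs [5, 4] → best response A (payoff 5)
  P2 vs A: payoffs [4, 4] → best response X/Y (payoff 4)
  P2 vs B: payoffs [1, 3] → best response Y (payoff 3)
Mutual best responses: (A,X), (A,Y) → Nash equilibria.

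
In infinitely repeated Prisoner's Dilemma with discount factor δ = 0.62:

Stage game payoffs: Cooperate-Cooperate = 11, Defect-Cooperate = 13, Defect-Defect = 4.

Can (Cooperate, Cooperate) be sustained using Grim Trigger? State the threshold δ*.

δ* = 0.2222; since δ = 0.62 ≥ 0.2222, cooperation can be sustained

Work:
For Grim Trigger:
Cooperate forever: 11/(1-δ)
Defect then punished: 13 + 4·δ/(1-δ)
Need: 11/(1-δ) ≥ 13 + 4·δ/(1-δ)
Solving: δ ≥ (T-R)/(T-P) = (13-11)/(13-4) = 0.2222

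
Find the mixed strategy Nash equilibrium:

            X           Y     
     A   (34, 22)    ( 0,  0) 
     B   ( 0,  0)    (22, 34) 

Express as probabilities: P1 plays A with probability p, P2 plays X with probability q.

p = 0.6071, q = 0.3929

Work:
Find probabilities that make opponent indifferent:
P2 chooses q to make P1 indifferent between A and B
P1 chooses p to make P2 indifferent between X and Y
Mixed NE: P1 plays (A: 0.6071, B: 0.3929), P2 plays (X: 0.3929, Y: 0.6071)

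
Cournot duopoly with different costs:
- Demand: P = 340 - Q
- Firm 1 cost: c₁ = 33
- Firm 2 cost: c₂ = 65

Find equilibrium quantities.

q₁* = 113.0, q₂* = 81.0

Work:
Reaction: q₁ = (340 - 33 - q₂)/2
Reaction: q₂ = (340 - 65 - q₁)/2
Solve simultaneously:
q₁* = (340 - 2×33 + 65)/3 = 113.0
q₂* = (340 - 2×65 + 33)/3 = 81.0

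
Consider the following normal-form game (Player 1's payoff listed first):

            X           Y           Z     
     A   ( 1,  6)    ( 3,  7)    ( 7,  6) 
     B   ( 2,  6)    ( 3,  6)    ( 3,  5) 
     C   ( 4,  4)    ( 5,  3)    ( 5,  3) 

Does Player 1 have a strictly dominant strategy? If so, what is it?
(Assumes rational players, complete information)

No strictly dominant strategy exists for Player 1

Work:
A strategy strictly dominates another if it gives a strictly higher payoff against every opponent action. Compare each pair of P1's strategies column-by-column:
  A vs B: [1 vs 2, 3 vs 3, 7 vs 3] → A does not strictly dominate B (column X: 1 ≤ 2)
  A vs C: [1 vs 4, 3 vs 5, 7 vs 5] → A does not strictly dominate C (column X: 1 ≤ 4)
  B vs A: [2 vs 1, 3 vs 3, 3 vs 7] → B does not strictly dominate A (column Y: 3 ≤ 3)
  B vs C: [2 vs 4, 3 vs 5, 3 vs 5] → B does not strictly dominate C (column X: 2 ≤ 4)
  C vs A: [4 vs 1, 5 vs 3, 5 vs 7] → C does not strictly dominate A (column Z: 5 ≤ 7)
  C vs B: [4 vs 2, 5 vs 3, 5 vs 3] → C strictly dominates B
No single strategy strictly dominates all others → no strictly dominant strategy.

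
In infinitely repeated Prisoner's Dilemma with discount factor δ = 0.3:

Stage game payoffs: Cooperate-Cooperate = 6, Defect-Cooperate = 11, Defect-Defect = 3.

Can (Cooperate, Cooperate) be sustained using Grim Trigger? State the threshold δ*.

δ* = 0.625; since δ = 0.3 < 0.625, cooperation cannot be sustained

Work:
For Grim Trigger:
Cooperate forever: 6/(1-δ)
Defect then punished: 11 + 3·δ/(1-δ)
Need: 6/(1-δ) ≥ 11 + 3·δ/(1-δ)
Solving: δ ≥ (T-R)/(T-P) = (11-6)/(11-3) = 0.625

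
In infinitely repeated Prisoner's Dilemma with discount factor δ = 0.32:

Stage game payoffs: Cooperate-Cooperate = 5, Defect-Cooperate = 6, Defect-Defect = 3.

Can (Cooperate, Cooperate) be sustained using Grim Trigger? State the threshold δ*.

δ* = 0.3333; since δ = 0.32 < 0.3333, cooperation cannot be sustained

Work:
For Grim Trigger:
Cooperate forever: 5/(1-δ)
Defect then punished: 6 + 3·δ/(1-δ)
Need: 5/(1-δ) ≥ 6 + 3·δ/(1-δ)
Solving: δ ≥ (T-R)/(T-P) = (6-5)/(6-3) = 0.3333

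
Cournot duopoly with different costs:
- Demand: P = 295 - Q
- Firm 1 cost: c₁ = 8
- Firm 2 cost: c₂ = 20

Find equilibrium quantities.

q₁* = 99.67, q₂* = 87.67

Work:
Reaction: q₁ = (295 - 8 - q₂)/2
Reaction: q₂ = (295 - 20 - q₁)/2
Solve simultaneously:
q₁* = (295 - 2×8 + 20)/3 = 99.67
q₂* = (295 - 2×20 + 8)/3 = 87.67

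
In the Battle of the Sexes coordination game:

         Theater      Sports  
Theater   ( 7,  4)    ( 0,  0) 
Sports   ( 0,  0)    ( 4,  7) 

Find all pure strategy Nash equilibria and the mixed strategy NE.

Pure NE: (Theater, Theater) and (Sports, Sports); Mixed NE: p = 0.6364, q = 0.3636

Work:
Check pure NE:
(Theater, Theater): (7, 4) - no unilateral deviation beneficial
(Sports, Sports): (4, 7) - no unilateral deviation beneficial
Mixed NE: P1 plays Theater with p = 0.6364, P2 plays Theater with q = 0.3636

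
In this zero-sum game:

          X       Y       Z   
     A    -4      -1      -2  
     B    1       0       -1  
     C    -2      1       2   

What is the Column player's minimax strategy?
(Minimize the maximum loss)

Column should play X or Y (all achieve the minimum), value = 1

Work:
Column player minimizes Row's maximum payoff:
Column X: max payoff to Row = 1
Column Y: max payoff to Row = 1
Column Z: max payoff to Row = 2
Minimum is 1, achieved by columns X, Y (tied).
Each of X or Y is a minimax strategy.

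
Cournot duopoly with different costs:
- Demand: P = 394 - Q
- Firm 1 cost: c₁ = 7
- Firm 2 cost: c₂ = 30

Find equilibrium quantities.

q₁* = 136.67, q₂* = 113.67

Work:
Reaction: q₁ = (394 - 7 - q₂)/2
Reaction: q₂ = (394 - 30 - q₁)/2
Solve simultaneously:
q₁* = (394 - 2×7 + 30)/3 = 136.67
q₂* = (394 - 2×30 + 7)/3 = 113.67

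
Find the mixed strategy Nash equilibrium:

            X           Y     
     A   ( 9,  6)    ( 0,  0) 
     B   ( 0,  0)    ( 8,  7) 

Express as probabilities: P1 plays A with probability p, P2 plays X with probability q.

p = 0.5385, q = 0.4706

Work:
Find probabilities that make opponent indifferent:
P2 chooses q to make P1 indifferent between A and B
P1 chooses p to make P2 indifferent between X and Y
Mixed NE: P1 plays (A: 0.5385, B: 0.4615), P2 plays (X: 0.4706, Y: 0.5294)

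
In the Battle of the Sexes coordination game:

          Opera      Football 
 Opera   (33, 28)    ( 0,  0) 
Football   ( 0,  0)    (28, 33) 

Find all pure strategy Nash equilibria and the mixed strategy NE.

Pure NE: (Opera, Opera) and (Football, Football); Mixed NE: p = 0.541, q = 0.459

Work:
Check pure NE:
(Opera, Opera): (33, 28) - no unilateral deviation beneficial
(Football, Football): (28, 33) - no unilateral deviation beneficial
Mixed NE: P1 plays Opera with p = 0.541, P2 plays Opera with q = 0.459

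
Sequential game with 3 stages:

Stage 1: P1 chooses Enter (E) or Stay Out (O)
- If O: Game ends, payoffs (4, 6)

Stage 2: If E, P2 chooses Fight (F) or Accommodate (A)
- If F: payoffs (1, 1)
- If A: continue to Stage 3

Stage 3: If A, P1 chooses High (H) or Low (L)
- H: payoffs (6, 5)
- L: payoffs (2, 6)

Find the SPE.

SPE: (E, A, H); Outcome (6, 5)

Work:
Stage 3: P1 chooses H (6 vs 2)
Stage 2: P2: F->1, A->5 (anticipating H). Choose A
Stage 1: P1: O->4, E->6 (anticipating A, H). Choose E
SPE path: E -> A -> H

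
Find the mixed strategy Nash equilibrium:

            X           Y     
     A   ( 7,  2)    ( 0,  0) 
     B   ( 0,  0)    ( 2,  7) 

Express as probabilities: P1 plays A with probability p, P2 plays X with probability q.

p = 0.7778, q = 0.2222

Work:
Find probabilities that make opponent indifferent:
P2 chooses q to make P1 indifferent between A and B
P1 chooses p to make P2 indifferent between X and Y
Mixed NE: P1 plays (A: 0.7778, B: 0.2222), P2 plays (X: 0.2222, Y: 0.7778)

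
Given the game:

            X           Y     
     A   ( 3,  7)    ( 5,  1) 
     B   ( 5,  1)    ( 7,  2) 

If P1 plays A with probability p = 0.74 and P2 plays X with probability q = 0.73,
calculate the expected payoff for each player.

E[P1] = 4.06, E[P2] = 4.3114

Work:
E[P1] = p·q·π₁(A,X) + p·(1-q)·π₁(A,Y) + (1-p)·q·π₁(B,X) + (1-p)·(1-q)·π₁(B,Y)
= 0.74·0.73·3 + 0.74·0.27·5 + 0.26·0.73·5 + 0.26·0.27·7
= 4.06

E[P2] = 4.3114 (similar calculation)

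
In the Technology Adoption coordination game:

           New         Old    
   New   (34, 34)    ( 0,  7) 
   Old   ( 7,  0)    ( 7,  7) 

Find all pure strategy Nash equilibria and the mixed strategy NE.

Pure NE: (New, New) and (Old, Old); Mixed NE: p = 0.2059, q = 0.2059

Work:
Check pure NE:
(New, New): (34, 34) - no unilateral deviation beneficial
(Old, Old): (7, 7) - no unilateral deviation beneficial
Mixed NE: P1 plays New with p = 0.2059, P2 plays New with q = 0.2059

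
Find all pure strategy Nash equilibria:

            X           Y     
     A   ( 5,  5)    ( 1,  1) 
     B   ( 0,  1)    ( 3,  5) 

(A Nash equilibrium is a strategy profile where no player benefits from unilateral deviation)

Nash equilibrium: (A, X), (B, Y)

Work:
Best responses:
  P1 vs X: payoffs [5, 0] → best response A (payoff 5)
  P1 vs Y: payoffs [1, 3] → best response B (payoff 3)
  P2 vs A: payoffs [5, 1] → best response X (payoff 5)
  P2 vs B: payoffs [1, 5] → best response Y (payoff 5)
Mutual best responses: (A,X), (B,Y) → Nash equilibria.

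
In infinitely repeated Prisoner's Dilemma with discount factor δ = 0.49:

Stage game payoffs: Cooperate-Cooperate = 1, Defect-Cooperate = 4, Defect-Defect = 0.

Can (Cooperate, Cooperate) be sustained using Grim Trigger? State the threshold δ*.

δ* = 0.75; since δ = 0.49 < 0.75, cooperation cannot be sustained

Work:
For Grim Trigger:
Cooperate forever: 1/(1-δ)
Defect then punished: 4 + 0·δ/(1-δ)
Need: 1/(1-δ) ≥ 4 + 0·δ/(1-δ)
Solving: δ ≥ (T-R)/(T-P) = (4-1)/(4-0) = 0.75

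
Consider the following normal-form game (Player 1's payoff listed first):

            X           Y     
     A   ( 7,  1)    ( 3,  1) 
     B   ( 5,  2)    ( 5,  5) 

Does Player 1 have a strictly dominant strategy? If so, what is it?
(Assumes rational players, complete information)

No strictly dominant strategy exists for Player 1

Work:
A strategy strictly dominates another if it gives a strictly higher payoff against every opponent action. Compare each pair of P1's strategies column-by-column:
  A vs B: [7 vs 5, 3 vs 5] → A does not strictly dominate B (column Y: 3 ≤ 5)
  B vs A: [5 vs 7, 5 vs 3] → B does not strictly dominate A (column X: 5 ≤ 7)
No single strategy strictly dominates all others → no strictly dominant strategy.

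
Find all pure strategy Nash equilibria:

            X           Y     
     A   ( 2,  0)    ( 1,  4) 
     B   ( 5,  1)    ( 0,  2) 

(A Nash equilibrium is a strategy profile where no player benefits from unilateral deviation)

Nash equilibrium: (A, Y)

Work:
Best responses:
  P1 vs X: payoffs [2, 5] → best response B (payoff 5)
  P1 vs Y: payoffs [1, 0] → best response A (payoff 1)
  P2 vs A: payoffs [0, 4] → best response Y (payoff 4)
  P2 vs B: payoffs [1, 2] → best response Y (payoff 2)
Mutual best responses: (A,Y) → Nash equilibria.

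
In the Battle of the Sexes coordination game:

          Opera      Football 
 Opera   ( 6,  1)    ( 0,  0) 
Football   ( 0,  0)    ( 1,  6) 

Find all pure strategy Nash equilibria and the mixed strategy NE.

Pure NE: (Opera, Opera) and (Football, Football); Mixed NE: p = 0.8571, q = 0.1429

Work:
Check pure NE:
(Opera, Opera): (6, 1) - no unilateral deviation beneficial
(Football, Football): (1, 6) - no unilateral deviation beneficial
Mixed NE: P1 plays Opera with p = 0.8571, P2 plays Opera with q = 0.1429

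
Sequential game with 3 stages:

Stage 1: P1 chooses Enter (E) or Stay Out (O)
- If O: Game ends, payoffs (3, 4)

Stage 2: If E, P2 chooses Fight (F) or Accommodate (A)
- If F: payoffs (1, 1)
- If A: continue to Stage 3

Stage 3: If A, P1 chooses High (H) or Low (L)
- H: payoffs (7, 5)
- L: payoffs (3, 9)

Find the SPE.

SPE: (E, A, H); Outcome (7, 5)

Work:
Stage 3: P1 chooses H (7 vs 3)
Stage 2: P2: F->1, A->5 (anticipating H). Choose A
Stage 1: P1: O->3, E->7 (anticipating A, H). Choose E
SPE path: E -> A -> H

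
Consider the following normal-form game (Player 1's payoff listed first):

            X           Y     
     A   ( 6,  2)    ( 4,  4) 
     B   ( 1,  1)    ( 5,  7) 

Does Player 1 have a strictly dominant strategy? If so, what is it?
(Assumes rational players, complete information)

No strictly dominant strategy exists for Player 1

Work:
A strategy strictly dominates another if it gives a strictly higher payoff against every opponent action. Compare each pair of P1's strategies column-by-column:
  A vs B: [6 vs 1, 4 vs 5] → A does not strictly dominate B (column Y: 4 ≤ 5)
  B vs A: [1 vs 6, 5 vs 4] → B does not strictly dominate A (column X: 1 ≤ 6)
No single strategy strictly dominates all others → no strictly dominant strategy.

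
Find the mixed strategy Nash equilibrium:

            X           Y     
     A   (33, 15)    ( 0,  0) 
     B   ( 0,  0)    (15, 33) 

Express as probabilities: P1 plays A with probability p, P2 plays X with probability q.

p = 0.6875, q = 0.3125

Work:
Find probabilities that make opponent indifferent:
P2 chooses q to make P1 indifferent between A and B
P1 chooses p to make P2 indifferent between X and Y
Mixed NE: P1 plays (A: 0.6875, B: 0.3125), P2 plays (X: 0.3125, Y: 0.6875)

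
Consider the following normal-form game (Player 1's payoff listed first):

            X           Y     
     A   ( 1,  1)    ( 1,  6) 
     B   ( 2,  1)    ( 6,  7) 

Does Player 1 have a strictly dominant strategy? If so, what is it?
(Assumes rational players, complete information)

Yes, Player 1's strictly dominant strategy is B

Work:
A strategy strictly dominates another if it gives a strictly higher payoff against every opponent action. Compare each pair of P1's strategies column-by-column:
  A vs B: [1 vs 2, 1 vs 6] → A does not strictly dominate B (column X: 1 ≤ 2)
  B vs A: [2 vs 1, 6 vs 1] → B strictly dominates A
B strictly dominates every other strategy → strictly dominant.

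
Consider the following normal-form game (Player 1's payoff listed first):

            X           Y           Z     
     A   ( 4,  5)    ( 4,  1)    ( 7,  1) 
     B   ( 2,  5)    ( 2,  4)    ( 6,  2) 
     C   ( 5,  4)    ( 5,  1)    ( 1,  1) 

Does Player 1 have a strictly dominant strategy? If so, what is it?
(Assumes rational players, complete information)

No strictly dominant strategy exists for Player 1

Work:
A strategy strictly dominates another if it gives a strictly higher payoff against every opponent action. Compare each pair of P1's strategies column-by-column:
  A vs B: [4 vs 2, 4 vs 2, 7 vs 6] → A strictly dominates B
  A vs C: [4 vs 5, 4 vs 5, 7 vs 1] → A does not strictly dominate C (column X: 4 ≤ 5)
  B vs A: [2 vs 4, 2 vs 4, 6 vs 7] → B does not strictly dominate A (column X: 2 ≤ 4)
  B vs C: [2 vs 5, 2 vs 5, 6 vs 1] → B does not strictly dominate C (column X: 2 ≤ 5)
  C vs A: [5 vs 4, 5 vs 4, 1 vs 7] → C does not strictly dominate A (column Z: 1 ≤ 7)
  C vs B: [5 vs 2, 5 vs 2, 1 vs 6] → C does not strictly dominate B (column Z: 1 ≤ 6)
No single strategy strictly dominates all others → no strictly dominant strategy.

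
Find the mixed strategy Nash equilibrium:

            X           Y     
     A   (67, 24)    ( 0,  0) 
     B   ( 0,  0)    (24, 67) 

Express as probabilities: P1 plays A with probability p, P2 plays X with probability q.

p = 0.7363, q = 0.2637

Work:
Find probabilities that make opponent indifferent:
P2 chooses q to make P1 indifferent between A and B
P1 chooses p to make P2 indifferent between X and Y
Mixed NE: P1 plays (A: 0.7363, B: 0.2637), P2 plays (X: 0.2637, Y: 0.7363)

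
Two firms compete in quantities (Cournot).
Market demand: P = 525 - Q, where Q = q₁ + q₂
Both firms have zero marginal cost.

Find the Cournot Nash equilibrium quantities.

q₁* = q₂* = 175.0; P* = 175.0

Work:
Profit: π_i = P·q_i = (a - q_i - q_j)·q_i
FOC: ∂π_i/∂q_i = a - 2q_i - q_j = 0
Reaction function: q_i = (525 - q_j)/2
Symmetry: q* = 525/3 = 175.0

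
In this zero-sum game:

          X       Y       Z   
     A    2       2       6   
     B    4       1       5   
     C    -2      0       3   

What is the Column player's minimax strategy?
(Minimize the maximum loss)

Column should play Y, value = 2

Work:
Column player minimizes Row's maximum payoff:
Column X: max payoff to Row = 4
Column Y: max payoff to Row = 2
Column Z: max payoff to Row = 6
Minimum is 2, achieved by column Y.
Minimax strategy: Y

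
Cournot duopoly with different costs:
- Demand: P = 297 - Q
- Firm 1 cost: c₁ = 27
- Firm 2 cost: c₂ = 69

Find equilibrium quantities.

q₁* = 104.0, q₂* = 62.0

Work:
Reaction: q₁ = (297 - 27 - q₂)/2
Reaction: q₂ = (297 - 69 - q₁)/2
Solve simultaneously:
q₁* = (297 - 2×27 + 69)/3 = 104.0
q₂* = (297 - 2×69 + 27)/3 = 62.0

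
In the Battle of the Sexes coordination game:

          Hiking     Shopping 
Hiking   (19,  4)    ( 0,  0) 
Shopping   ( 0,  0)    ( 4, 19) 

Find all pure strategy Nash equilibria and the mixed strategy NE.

Pure NE: (Hiking, Hiking) and (Shopping, Shopping); Mixed NE: p = 0.8261, q = 0.1739

Work:
Check pure NE:
(Hiking, Hiking): (19, 4) - no unilateral deviation beneficial
(Shopping, Shopping): (4, 19) - no unilateral deviation beneficial
Mixed NE: P1 plays Hiking with p = 0.8261, P2 plays Hiking with q = 0.1739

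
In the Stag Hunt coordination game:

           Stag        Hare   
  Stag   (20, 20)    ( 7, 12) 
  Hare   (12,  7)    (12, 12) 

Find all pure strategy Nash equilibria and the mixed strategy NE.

Pure NE: (Stag, Stag) and (Hare, Hare); Mixed NE: p = 0.3846, q = 0.3846

Work:
Check pure NE:
(Stag, Stag): (20, 20) - no unilateral deviation beneficial
(Hare, Hare): (12, 12) - no unilateral deviation beneficial
Mixed NE: P1 plays Stag with p = 0.3846, P2 plays Stag with q = 0.3846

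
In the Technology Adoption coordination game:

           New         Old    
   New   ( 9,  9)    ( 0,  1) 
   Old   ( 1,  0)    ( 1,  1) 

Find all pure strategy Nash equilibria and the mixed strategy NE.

Pure NE: (New, New) and (Old, Old); Mixed NE: p = 0.1111, q = 0.1111

Work:
Check pure NE:
(New, New): (9, 9) - no unilateral deviation beneficial
(Old, Old): (1, 1) - no unilateral deviation beneficial
Mixed NE: P1 plays New with p = 0.1111, P2 plays New with q = 0.1111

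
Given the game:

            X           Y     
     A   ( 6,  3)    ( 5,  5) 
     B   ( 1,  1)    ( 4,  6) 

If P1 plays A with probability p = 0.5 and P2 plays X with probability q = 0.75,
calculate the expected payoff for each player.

E[P1] = 3.75, E[P2] = 2.875

Work:
E[P1] = p·q·π₁(A,X) + p·(1-q)·π₁(A,Y) + (1-p)·q·π₁(B,X) + (1-p)·(1-q)·π₁(B,Y)
= 0.5·0.75·6 + 0.5·0.25·5 + 0.5·0.75·1 + 0.5·0.25·4
= 3.75

E[P2] = 2.875 (similar calculation)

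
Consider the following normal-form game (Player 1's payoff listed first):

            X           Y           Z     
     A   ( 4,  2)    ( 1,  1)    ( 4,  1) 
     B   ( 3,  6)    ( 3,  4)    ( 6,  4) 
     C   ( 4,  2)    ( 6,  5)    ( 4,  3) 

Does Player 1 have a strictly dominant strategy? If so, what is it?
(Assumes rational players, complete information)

No strictly dominant strategy exists for Player 1

Work:
A strategy strictly dominates another if it gives a strictly higher payoff against every opponent action. Compare each pair of P1's strategies column-by-column:
  A vs B: [4 vs 3, 1 vs 3, 4 vs 6] → A does not strictly dominate B (column Y: 1 ≤ 3)
  A vs C: [4 vs 4, 1 vs 6, 4 vs 4] → A does not strictly dominate C (column X: 4 ≤ 4)
  B vs A: [3 vs 4, 3 vs 1, 6 vs 4] → B does not strictly dominate A (column X: 3 ≤ 4)
  B vs C: [3 vs 4, 3 vs 6, 6 vs 4] → B does not strictly dominate C (column X: 3 ≤ 4)
  C vs A: [4 vs 4, 6 vs 1, 4 vs 4] → C does not strictly dominate A (column X: 4 ≤ 4)
  C vs B: [4 vs 3, 6 vs 3, 4 vs 6] → C does not strictly dominate B (column Z: 4 ≤ 6)
No single strategy strictly dominates all others → no strictly dominant strategy.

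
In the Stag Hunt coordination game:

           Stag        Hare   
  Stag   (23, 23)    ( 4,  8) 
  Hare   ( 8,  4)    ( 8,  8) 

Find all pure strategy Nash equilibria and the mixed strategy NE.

Pure NE: (Stag, Stag) and (Hare, Hare); Mixed NE: p = 0.2105, q = 0.2105

Work:
Check pure NE:
(Stag, Stag): (23, 23) - no unilateral deviation beneficial
(Hare, Hare): (8, 8) - no unilateral deviation beneficial
Mixed NE: P1 plays Stag with p = 0.2105, P2 plays Stag with q = 0.2105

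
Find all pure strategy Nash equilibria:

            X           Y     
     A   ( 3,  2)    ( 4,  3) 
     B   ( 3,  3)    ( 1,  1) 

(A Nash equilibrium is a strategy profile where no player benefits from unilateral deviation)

Nash equilibrium: (A, Y), (B, X)

Work:
Best responses:
  P1 vs X: payoffs [3, 3] → best response A/B (payoff 3)
  P1 vs Y: payoffs [4, 1] → best response A (payoff 4)
  P2 vs A: payoffs [2, 3] → best response Y (payoff 3)
  P2 vs B: payoffs [3, 1] → best response X (payoff 3)
Mutual best responses: (A,Y), (B,X) → Nash equilibria.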